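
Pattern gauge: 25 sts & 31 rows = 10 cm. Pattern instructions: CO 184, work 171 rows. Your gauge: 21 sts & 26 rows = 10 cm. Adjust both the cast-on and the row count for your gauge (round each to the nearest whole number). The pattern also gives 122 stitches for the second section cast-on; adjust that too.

Stitches: 184 × 21/25 = 154.56 → 155.
Rows: 171 × 26/31 = 143.42 → 143.
second section cast-on: 122 × 21/25 = 102.48 → 102.

Cast on 155 stitches; work 143 rows; second section cast-on 102 stitches.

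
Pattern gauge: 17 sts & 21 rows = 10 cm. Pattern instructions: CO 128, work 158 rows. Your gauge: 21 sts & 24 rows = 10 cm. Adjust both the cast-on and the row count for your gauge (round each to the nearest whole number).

Stitches: 128 × 21/17 = 158.12 → 158.
Rows: 158 × 24/21 = 180.57 → 181.

Cast on 158 stitches; work 181 rows.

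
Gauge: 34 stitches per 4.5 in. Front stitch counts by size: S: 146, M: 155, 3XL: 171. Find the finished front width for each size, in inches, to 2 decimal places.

34/4.5 = 7.556 sts per in.
S: 146 / 7.556 = 19.324 → 19.32 in.
M: 155 / 7.556 = 20.515 → 20.51 in.
3XL: 171 / 7.556 = 22.632 → 22.63 in.

S 19.32 inches; M 20.51 inches; 3XL 22.63 inches.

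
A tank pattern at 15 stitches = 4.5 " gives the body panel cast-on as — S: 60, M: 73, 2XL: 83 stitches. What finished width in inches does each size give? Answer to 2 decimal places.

15/4.5 = 3.333 sts per in.
S: 60 / 3.333 = 18.000 → 18.00 in.
M: 73 / 3.333 = 21.900 → 21.90 in.
2XL: 83 / 3.333 = 24.900 → 24.90 in.

S 18.00 inches; M 21.90 inches; 2XL 24.90 inches.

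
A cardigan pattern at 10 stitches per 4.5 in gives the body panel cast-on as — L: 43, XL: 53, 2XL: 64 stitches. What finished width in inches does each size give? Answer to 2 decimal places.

L 19.35 inches; XL 23.85 inches; 2XL 28.80 inches.

10/4.5 = 2.222 sts per in.
L: 43 / 2.222 = 19.350 → 19.35 in.
XL: 53 / 2.222 = 23.850 → 23.85 in.
2XL: 64 / 2.222 = 28.800 → 28.80 in.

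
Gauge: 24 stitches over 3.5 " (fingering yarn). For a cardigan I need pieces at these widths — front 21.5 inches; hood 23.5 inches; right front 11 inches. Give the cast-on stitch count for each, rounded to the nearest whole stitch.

front 147; hood 161; right front 75.

Rate = 24/3.5 = 6.857 sts per in.
front: 21.5 × 6.857 = 147.43 → 147.
hood: 23.5 × 6.857 = 161.14 → 161.
right front: 11 × 6.857 = 75.43 → 75.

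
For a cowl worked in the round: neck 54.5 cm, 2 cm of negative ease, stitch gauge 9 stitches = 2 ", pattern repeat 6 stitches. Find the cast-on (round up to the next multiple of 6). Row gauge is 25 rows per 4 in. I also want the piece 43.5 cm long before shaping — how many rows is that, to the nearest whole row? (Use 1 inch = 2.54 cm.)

Finished = 54.5 − 2 = 52.5 cm.
52.5 cm × 1/2.54 = 20.67 inches.
9/2 = 4.5 sts per in; 20.67 × 4.5 = 93.01 sts.
Next multiple of 6 → 96.
43.5 cm = 17.13 inches; × 6.25 = 107.04 → 107 rows.

Cast on 96 stitches; work 107 rows.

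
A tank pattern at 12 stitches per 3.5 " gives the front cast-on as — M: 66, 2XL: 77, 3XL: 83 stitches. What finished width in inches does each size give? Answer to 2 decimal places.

M 19.25 inches; 2XL 22.46 inches; 3XL 24.21 inches.

12/3.5 = 3.429 sts per in.
M: 66 / 3.429 = 19.250 → 19.25 in.
2XL: 77 / 3.429 = 22.458 → 22.46 in.
3XL: 83 / 3.429 = 24.208 → 24.21 in.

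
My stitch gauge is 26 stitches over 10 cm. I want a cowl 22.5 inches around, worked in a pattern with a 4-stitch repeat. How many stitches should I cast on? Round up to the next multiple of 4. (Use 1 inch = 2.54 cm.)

Cast on 152 stitches.

22.5 in = 22.5 × 2.54 = 57.15 cm.
26 / 10 = 2.6 sts/cm.
57.15 × 2.6 = 148.59 sts.
→ 152.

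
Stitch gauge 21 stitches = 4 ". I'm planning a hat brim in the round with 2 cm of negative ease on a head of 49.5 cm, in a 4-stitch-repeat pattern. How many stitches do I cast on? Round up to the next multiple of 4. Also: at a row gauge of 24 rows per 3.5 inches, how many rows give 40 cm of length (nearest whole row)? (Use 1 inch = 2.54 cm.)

Cast on 100 stitches; work 108 rows.

Finished = 49.5 − 2 = 47.5 cm.
47.5 cm × 1/2.54 = 18.70 inches.
21/4 = 5.25 sts per in; 18.70 × 5.25 = 98.18 sts.
Next multiple of 4 → 100.
40 cm = 15.75 inches; × 6.857 = 107.99 → 108 rows.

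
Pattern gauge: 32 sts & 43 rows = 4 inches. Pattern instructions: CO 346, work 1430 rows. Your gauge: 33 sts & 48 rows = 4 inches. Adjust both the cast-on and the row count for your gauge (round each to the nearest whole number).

Cast on 357 stitches; work 1596 rows.

Stitches: 346 × 33/32 = 356.81 → 357.
Rows: 1430 × 48/43 = 1596.28 → 1596.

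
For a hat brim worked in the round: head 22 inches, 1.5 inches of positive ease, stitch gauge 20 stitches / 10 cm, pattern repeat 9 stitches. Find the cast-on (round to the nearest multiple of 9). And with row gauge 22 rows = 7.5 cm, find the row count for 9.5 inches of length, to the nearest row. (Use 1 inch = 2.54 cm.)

Cast on 117 stitches; work 71 rows.

Finished = 22 + 1.5 = 23.5 inches.
23.5 inches × 2.54 = 59.69 cm.
20/10 = 2 sts per cm; 59.69 × 2 = 119.38 sts.
Nearest multiple of 9 → 117.
9.5 inches = 24.13 cm; × 2.933 = 70.78 → 71 rows.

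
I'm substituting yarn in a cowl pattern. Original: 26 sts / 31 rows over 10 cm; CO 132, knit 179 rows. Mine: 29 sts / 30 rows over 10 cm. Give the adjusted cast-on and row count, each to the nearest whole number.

Cast on 147 stitches; work 173 rows.

Stitches: 132 × 29/26 = 147.23 → 147.
Rows: 179 × 30/31 = 173.23 → 173.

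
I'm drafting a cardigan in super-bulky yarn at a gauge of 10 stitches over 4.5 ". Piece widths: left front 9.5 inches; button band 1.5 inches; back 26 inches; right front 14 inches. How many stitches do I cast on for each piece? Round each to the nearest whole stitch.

Rate = 10/4.5 = 2.222 sts per in.
left front: 9.5 × 2.222 = 21.11 → 21.
button band: 1.5 × 2.222 = 3.33 → 3.
back: 26 × 2.222 = 57.78 → 58.
right front: 14 × 2.222 = 31.11 → 31.

left front 21; button band 3; back 58; right front 31.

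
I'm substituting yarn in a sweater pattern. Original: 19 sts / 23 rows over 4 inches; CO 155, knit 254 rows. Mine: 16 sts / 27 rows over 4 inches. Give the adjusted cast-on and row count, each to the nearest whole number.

Cast on 131 stitches; work 298 rows.

Stitches: 155 × 16/19 = 130.53 → 131.
Rows: 254 × 27/23 = 298.17 → 298.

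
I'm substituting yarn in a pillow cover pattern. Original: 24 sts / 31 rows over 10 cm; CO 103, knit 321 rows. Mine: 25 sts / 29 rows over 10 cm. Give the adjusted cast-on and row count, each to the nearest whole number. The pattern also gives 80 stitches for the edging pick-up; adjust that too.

Stitches: 103 × 25/24 = 107.29 → 107.
Rows: 321 × 29/31 = 300.29 → 300.
edging pick-up: 80 × 25/24 = 83.33 → 83.

Cast on 107 stitches; work 300 rows; edging pick-up 83 stitches.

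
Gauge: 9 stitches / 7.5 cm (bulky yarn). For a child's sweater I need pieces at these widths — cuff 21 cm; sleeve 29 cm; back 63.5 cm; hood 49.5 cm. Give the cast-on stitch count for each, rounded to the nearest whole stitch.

cuff 25; sleeve 35; back 76; hood 59.

Rate = 9/7.5 = 1.2 sts per cm.
cuff: 21 × 1.2 = 25.20 → 25.
sleeve: 29 × 1.2 = 34.80 → 35.
back: 63.5 × 1.2 = 76.20 → 76.
hood: 49.5 × 1.2 = 59.40 → 59.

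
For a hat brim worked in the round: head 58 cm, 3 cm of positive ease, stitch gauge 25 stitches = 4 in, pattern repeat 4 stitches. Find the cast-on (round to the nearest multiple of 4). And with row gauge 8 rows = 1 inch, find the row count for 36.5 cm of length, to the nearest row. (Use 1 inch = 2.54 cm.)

Finished = 58 + 3 = 61 cm.
61 cm × 1/2.54 = 24.02 inches.
25/4 = 6.25 sts per in; 24.02 × 6.25 = 150.10 sts.
Nearest multiple of 4 → 152.
36.5 cm = 14.37 inches; × 8 = 114.96 → 115 rows.

Cast on 152 stitches; work 115 rows.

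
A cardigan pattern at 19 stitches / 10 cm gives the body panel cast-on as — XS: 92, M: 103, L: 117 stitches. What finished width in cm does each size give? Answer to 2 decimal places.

XS 48.42 cm; M 54.21 cm; L 61.58 cm.

19/10 = 1.9 sts per cm.
XS: 92 / 1.9 = 48.421 → 48.42 cm.
M: 103 / 1.9 = 54.211 → 54.21 cm.
L: 117 / 1.9 = 61.579 → 61.58 cm.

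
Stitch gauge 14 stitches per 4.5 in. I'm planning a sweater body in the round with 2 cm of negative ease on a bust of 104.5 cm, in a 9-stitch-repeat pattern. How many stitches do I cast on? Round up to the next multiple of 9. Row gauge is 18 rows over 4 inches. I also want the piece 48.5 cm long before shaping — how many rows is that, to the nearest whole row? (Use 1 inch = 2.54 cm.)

Finished = 104.5 − 2 = 102.5 cm.
102.5 cm × 1/2.54 = 40.35 inches.
14/4.5 = 3.111 sts per in; 40.35 × 3.111 = 125.55 sts.
Next multiple of 9 → 126.
48.5 cm = 19.09 inches; × 4.5 = 85.93 → 86 rows.

Cast on 126 stitches; work 86 rows.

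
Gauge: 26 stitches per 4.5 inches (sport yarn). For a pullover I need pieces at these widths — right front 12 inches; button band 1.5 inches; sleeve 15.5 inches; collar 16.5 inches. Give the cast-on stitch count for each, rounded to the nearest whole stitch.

right front 69; button band 9; sleeve 90; collar 95.

Rate = 26/4.5 = 5.778 sts per in.
right front: 12 × 5.778 = 69.33 → 69.
button band: 1.5 × 5.778 = 8.67 → 9.
sleeve: 15.5 × 5.778 = 89.56 → 90.
collar: 16.5 × 5.778 = 95.33 → 95.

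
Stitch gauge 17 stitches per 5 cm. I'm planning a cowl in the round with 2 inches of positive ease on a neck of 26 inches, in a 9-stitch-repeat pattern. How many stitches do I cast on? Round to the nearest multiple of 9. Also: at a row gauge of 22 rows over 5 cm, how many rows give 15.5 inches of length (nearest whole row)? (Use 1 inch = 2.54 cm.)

Cast on 243 stitches; work 173 rows.

Finished = 26 + 2 = 28 inches.
28 inches × 2.54 = 71.12 cm.
17/5 = 3.4 sts per cm; 71.12 × 3.4 = 241.81 sts.
Nearest multiple of 9 → 243.
15.5 inches = 39.37 cm; × 4.4 = 173.23 → 173 rows.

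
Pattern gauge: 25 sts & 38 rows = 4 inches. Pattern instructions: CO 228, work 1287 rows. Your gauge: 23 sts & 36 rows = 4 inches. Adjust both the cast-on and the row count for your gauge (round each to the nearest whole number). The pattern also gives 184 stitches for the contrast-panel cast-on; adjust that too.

Cast on 210 stitches; work 1219 rows; contrast-panel cast-on 169 stitches.

Stitches: 228 × 23/25 = 209.76 → 210.
Rows: 1287 × 36/38 = 1219.26 → 1219.
contrast-panel cast-on: 184 × 23/25 = 169.28 → 169.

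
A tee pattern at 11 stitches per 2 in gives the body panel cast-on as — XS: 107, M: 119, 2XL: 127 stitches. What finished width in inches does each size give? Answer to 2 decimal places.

XS 19.45 inches; M 21.64 inches; 2XL 23.09 inches.

11/2 = 5.5 sts per in.
XS: 107 / 5.5 = 19.455 → 19.45 in.
M: 119 / 5.5 = 21.636 → 21.64 in.
2XL: 127 / 5.5 = 23.091 → 23.09 in.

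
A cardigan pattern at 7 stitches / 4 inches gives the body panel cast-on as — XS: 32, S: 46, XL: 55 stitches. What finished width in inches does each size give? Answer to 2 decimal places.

XS 18.29 inches; S 26.29 inches; XL 31.43 inches.

7/4 = 1.75 sts per in.
XS: 32 / 1.75 = 18.286 → 18.29 in.
S: 46 / 1.75 = 26.286 → 26.29 in.
XL: 55 / 1.75 = 31.429 → 31.43 in.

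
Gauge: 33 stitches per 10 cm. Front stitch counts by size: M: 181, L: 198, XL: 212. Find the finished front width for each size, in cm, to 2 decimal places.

M 54.85 cm; L 60.00 cm; XL 64.24 cm.

33/10 = 3.3 sts per cm.
M: 181 / 3.3 = 54.848 → 54.85 cm.
L: 198 / 3.3 = 60.000 → 60.00 cm.
XL: 212 / 3.3 = 64.242 → 64.24 cm.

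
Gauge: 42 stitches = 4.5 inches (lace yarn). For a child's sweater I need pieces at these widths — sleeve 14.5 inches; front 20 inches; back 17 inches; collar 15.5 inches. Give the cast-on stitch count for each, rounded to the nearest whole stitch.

sleeve 135; front 187; back 159; collar 145.

Rate = 42/4.5 = 9.333 sts per in.
sleeve: 14.5 × 9.333 = 135.33 → 135.
front: 20 × 9.333 = 186.67 → 187.
back: 17 × 9.333 = 158.67 → 159.
collar: 15.5 × 9.333 = 144.67 → 145.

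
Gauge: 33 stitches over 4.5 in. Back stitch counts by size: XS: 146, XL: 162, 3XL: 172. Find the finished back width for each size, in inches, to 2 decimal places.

33/4.5 = 7.333 sts per in.
XS: 146 / 7.333 = 19.909 → 19.91 in.
XL: 162 / 7.333 = 22.091 → 22.09 in.
3XL: 172 / 7.333 = 23.455 → 23.45 in.

XS 19.91 inches; XL 22.09 inches; 3XL 23.45 inches.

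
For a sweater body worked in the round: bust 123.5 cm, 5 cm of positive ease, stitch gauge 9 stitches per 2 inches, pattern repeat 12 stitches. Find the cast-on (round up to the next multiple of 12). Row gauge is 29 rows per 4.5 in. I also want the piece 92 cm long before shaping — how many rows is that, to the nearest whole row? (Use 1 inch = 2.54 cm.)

Finished = 123.5 + 5 = 128.5 cm.
128.5 cm × 1/2.54 = 50.59 inches.
9/2 = 4.5 sts per in; 50.59 × 4.5 = 227.66 sts.
Next multiple of 12 → 228.
92 cm = 36.22 inches; × 6.444 = 233.42 → 233 rows.

Cast on 228 stitches; work 233 rows.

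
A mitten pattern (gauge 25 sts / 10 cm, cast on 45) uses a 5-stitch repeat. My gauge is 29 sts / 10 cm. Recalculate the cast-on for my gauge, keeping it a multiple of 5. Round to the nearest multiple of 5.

50 stitches.

45 × 29 / 25 = 52.20.
Nearest multiple of 5: 50.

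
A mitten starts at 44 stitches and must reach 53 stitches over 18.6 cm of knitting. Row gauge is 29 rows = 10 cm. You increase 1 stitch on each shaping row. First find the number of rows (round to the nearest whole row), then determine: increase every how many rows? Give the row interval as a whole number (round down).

Rows = 18.6 × 2.9 = 53.9 → 54 rows.
Stitches to add: 9 → 9 shaping rows (at 1 st each).
54 / 9 = 6.00 → every 6 rows.

Increase every 6th row.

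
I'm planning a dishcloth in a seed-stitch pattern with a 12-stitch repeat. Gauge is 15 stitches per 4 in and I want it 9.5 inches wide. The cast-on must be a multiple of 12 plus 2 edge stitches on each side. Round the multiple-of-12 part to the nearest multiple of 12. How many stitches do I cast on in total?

15 / 4 = 3.75 sts per inch.
9.5 × 3.75 = 35.62 sts.
Less 4 edge sts → 31.62 for the repeat.
Nearest multiple of 12: 36.
Add back 4 edge sts → 40.

Cast on 40 stitches.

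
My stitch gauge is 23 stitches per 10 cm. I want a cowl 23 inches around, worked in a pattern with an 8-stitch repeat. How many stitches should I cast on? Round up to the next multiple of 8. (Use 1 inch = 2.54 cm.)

CO 136 sts.

23 in = 23 × 2.54 = 58.42 cm.
23 / 10 = 2.3 sts/cm.
58.42 × 2.3 = 134.37 sts.
→ 136.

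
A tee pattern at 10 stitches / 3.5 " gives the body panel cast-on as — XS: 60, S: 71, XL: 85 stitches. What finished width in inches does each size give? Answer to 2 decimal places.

XS 21.00 inches; S 24.85 inches; XL 29.75 inches.

10/3.5 = 2.857 sts per in.
XS: 60 / 2.857 = 21.000 → 21.00 in.
S: 71 / 2.857 = 24.850 → 24.85 in.
XL: 85 / 2.857 = 29.750 → 29.75 in.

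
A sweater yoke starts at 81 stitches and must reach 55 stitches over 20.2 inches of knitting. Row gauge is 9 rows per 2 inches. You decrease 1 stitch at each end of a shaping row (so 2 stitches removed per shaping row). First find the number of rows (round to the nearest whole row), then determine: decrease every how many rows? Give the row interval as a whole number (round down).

Rows = 20.2 × 4.5 = 90.9 → 91 rows.
Stitches to remove: 26 → 13 shaping rows (at 2 st each).
91 / 13 = 7.00 → every 7 rows.

Decrease every 7th row.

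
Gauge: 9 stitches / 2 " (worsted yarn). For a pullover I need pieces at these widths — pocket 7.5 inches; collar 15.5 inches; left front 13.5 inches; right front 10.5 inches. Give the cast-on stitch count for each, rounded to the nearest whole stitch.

pocket 34; collar 70; left front 61; right front 47.

Rate = 9/2 = 4.5 sts per in.
pocket: 7.5 × 4.5 = 33.75 → 34.
collar: 15.5 × 4.5 = 69.75 → 70.
left front: 13.5 × 4.5 = 60.75 → 61.
right front: 10.5 × 4.5 = 47.25 → 47.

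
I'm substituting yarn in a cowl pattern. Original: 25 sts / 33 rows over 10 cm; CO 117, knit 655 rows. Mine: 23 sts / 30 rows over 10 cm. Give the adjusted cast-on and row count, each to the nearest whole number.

Stitches: 117 × 23/25 = 107.64 → 108.
Rows: 655 × 30/33 = 595.45 → 595.

Cast on 108 stitches; work 595 rows.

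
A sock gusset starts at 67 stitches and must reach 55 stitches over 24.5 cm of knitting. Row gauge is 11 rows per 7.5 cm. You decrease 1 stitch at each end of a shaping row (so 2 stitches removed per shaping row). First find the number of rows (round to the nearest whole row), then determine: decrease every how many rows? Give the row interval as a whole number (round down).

Rows = 24.5 × 1.467 = 35.9 → 36 rows.
Stitches to remove: 12 → 6 shaping rows (at 2 st each).
36 / 6 = 6.00 → every 6 rows.

Decrease every 6th row.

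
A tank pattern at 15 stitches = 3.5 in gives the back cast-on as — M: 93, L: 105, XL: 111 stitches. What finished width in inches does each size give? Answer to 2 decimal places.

15/3.5 = 4.286 sts per in.
M: 93 / 4.286 = 21.700 → 21.70 in.
L: 105 / 4.286 = 24.500 → 24.50 in.
XL: 111 / 4.286 = 25.900 → 25.90 in.

M 21.70 inches; L 24.50 inches; XL 25.90 inches.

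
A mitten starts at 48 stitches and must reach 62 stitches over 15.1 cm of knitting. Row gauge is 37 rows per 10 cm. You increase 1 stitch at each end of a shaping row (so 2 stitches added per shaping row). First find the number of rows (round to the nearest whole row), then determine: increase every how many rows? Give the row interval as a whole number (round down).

Increase every 8th row.

Rows = 15.1 × 3.7 = 55.9 → 56 rows.
Stitches to add: 14 → 7 shaping rows (at 2 st each).
56 / 7 = 8.00 → every 8 rows.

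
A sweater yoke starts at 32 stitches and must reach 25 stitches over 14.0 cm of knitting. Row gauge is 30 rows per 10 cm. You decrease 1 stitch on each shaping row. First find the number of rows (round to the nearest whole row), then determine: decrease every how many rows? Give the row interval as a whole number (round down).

Rows = 14.0 × 3 = 42.0 → 42 rows.
Stitches to remove: 7 → 7 shaping rows (at 1 st each).
42 / 7 = 6.00 → every 6 rows.

Decrease every 6th row.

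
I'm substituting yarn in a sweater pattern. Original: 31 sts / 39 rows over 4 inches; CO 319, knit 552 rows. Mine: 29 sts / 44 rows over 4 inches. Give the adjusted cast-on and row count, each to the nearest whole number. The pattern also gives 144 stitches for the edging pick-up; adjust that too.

Stitches: 319 × 29/31 = 298.42 → 298.
Rows: 552 × 44/39 = 622.77 → 623.
edging pick-up: 144 × 29/31 = 134.71 → 135.

Cast on 298 stitches; work 623 rows; edging pick-up 135 stitches.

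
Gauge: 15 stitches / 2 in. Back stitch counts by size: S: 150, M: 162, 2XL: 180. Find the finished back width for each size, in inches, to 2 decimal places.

S 20.00 inches; M 21.60 inches; 2XL 24.00 inches.

15/2 = 7.5 sts per in.
S: 150 / 7.5 = 20.000 → 20.00 in.
M: 162 / 7.5 = 21.600 → 21.60 in.
2XL: 180 / 7.5 = 24.000 → 24.00 in.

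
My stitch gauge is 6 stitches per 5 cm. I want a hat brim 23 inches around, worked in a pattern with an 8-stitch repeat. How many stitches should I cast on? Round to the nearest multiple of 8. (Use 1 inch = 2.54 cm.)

Cast on 72 stitches.

23 in = 23 × 2.54 = 58.42 cm.
6 / 5 = 1.2 sts/cm.
58.42 × 1.2 = 70.10 sts.
→ 72.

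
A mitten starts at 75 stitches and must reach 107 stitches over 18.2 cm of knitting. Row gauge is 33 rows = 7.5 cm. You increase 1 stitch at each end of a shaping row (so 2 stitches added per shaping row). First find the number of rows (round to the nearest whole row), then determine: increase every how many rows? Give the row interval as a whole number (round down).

Increase every 5th row.

Rows = 18.2 × 4.4 = 80.1 → 80 rows.
Stitches to add: 32 → 16 shaping rows (at 2 st each).
80 / 16 = 5.00 → every 5 rows.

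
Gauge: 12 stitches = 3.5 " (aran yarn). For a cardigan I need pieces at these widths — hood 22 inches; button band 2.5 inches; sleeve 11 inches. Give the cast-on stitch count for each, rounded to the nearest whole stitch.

Rate = 12/3.5 = 3.429 sts per in.
hood: 22 × 3.429 = 75.43 → 75.
button band: 2.5 × 3.429 = 8.57 → 9.
sleeve: 11 × 3.429 = 37.71 → 38.

hood 75; button band 9; sleeve 38.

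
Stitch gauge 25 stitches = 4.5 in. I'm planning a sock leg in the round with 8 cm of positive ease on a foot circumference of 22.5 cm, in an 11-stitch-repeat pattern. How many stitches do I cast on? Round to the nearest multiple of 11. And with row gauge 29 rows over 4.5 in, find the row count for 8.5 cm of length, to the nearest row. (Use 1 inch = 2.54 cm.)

Finished = 22.5 + 8 = 30.5 cm.
30.5 cm × 1/2.54 = 12.01 inches.
25/4.5 = 5.556 sts per in; 12.01 × 5.556 = 66.71 sts.
Nearest multiple of 11 → 66.
8.5 cm = 3.35 inches; × 6.444 = 21.57 → 22 rows.

Cast on 66 stitches; work 22 rows.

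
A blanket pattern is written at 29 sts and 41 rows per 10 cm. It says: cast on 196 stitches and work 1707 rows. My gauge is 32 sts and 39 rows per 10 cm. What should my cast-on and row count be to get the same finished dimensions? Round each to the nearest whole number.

Cast on 216 stitches; work 1624 rows.

Stitches: 196 × 32/29 = 216.28 → 216.
Rows: 1707 × 39/41 = 1623.73 → 1624.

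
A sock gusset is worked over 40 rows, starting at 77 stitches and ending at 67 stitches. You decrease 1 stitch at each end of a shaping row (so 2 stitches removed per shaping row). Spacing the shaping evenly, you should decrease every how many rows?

Decrease every 8th row.

Stitches to remove: |67 − 77| = 10.
Shaping rows needed: 10 / 2 = 5.
40 rows / 5 = every 8 rows.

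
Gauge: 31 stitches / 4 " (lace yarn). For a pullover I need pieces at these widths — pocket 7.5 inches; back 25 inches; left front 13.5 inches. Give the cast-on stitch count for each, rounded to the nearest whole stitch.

Rate = 31/4 = 7.75 sts per in.
pocket: 7.5 × 7.75 = 58.12 → 58.
back: 25 × 7.75 = 193.75 → 194.
left front: 13.5 × 7.75 = 104.62 → 105.

pocket 58; back 194; left front 105.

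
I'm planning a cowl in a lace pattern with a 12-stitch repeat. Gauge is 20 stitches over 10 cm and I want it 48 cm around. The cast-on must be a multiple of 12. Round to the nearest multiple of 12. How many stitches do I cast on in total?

96 stitches.

20 / 10 = 2 sts per cm.
48 × 2 = 96.00 sts.
Nearest multiple of 12: 96.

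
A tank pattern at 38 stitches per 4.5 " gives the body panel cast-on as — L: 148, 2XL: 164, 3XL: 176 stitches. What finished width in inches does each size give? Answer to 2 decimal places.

L 17.53 inches; 2XL 19.42 inches; 3XL 20.84 inches.

38/4.5 = 8.444 sts per in.
L: 148 / 8.444 = 17.526 → 17.53 in.
2XL: 164 / 8.444 = 19.421 → 19.42 in.
3XL: 176 / 8.444 = 20.842 → 20.84 in.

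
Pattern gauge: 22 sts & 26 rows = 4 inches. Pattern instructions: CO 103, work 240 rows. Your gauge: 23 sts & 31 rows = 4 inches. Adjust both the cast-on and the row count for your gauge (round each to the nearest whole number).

Cast on 108 stitches; work 286 rows.

Stitches: 103 × 23/22 = 107.68 → 108.
Rows: 240 × 31/26 = 286.15 → 286.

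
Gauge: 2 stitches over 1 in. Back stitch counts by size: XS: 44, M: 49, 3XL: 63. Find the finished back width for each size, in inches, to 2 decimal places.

2/1 = 2 sts per in.
XS: 44 / 2 = 22.000 → 22.00 in.
M: 49 / 2 = 24.500 → 24.50 in.
3XL: 63 / 2 = 31.500 → 31.50 in.

XS 22.00 inches; M 24.50 inches; 3XL 31.50 inches.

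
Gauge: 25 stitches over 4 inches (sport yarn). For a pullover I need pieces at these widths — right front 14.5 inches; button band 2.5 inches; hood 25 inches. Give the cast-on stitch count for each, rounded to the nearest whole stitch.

Rate = 25/4 = 6.25 sts per in.
right front: 14.5 × 6.25 = 90.62 → 91.
button band: 2.5 × 6.25 = 15.62 → 16.
hood: 25 × 6.25 = 156.25 → 156.

right front 91; button band 16; hood 156.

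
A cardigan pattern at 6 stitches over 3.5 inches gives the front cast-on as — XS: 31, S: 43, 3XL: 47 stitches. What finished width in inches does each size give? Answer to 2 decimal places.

XS 18.08 inches; S 25.08 inches; 3XL 27.42 inches.

6/3.5 = 1.714 sts per in.
XS: 31 / 1.714 = 18.083 → 18.08 in.
S: 43 / 1.714 = 25.083 → 25.08 in.
3XL: 47 / 1.714 = 27.417 → 27.42 in.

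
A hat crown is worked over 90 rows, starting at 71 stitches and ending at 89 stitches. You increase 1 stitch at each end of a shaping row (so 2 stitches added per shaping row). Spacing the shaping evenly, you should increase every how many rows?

Stitches to add: |89 − 71| = 18.
Shaping rows needed: 18 / 2 = 9.
90 rows / 9 = every 10 rows.

Increase every 10th row.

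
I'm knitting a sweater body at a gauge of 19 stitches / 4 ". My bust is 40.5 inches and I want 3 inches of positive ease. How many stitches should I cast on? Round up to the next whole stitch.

Finished = 40.5 + 3 = 43.5 in.
19 / 4 = 4.75 sts per inch.
43.50 × 4.75 = 206.62 sts.
→ 207 sts.

207 stitches.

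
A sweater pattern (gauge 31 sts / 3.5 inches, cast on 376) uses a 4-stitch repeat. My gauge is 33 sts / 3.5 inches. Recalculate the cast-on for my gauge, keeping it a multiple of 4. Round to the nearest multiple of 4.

Cast on 400 stitches.

376 × 33 / 31 = 400.26.
Nearest multiple of 4: 400.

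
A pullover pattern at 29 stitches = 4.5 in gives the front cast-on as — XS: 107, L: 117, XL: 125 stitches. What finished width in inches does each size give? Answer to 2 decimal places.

29/4.5 = 6.444 sts per in.
XS: 107 / 6.444 = 16.603 → 16.60 in.
L: 117 / 6.444 = 18.155 → 18.16 in.
XL: 125 / 6.444 = 19.397 → 19.40 in.

XS 16.60 inches; L 18.16 inches; XL 19.40 inches.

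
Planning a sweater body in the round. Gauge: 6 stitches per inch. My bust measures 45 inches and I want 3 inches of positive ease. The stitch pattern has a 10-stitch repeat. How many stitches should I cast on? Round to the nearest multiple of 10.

Cast on 290 stitches.

Finished = 45 + 3 = 48 inches.
6 / 1 = 6 sts/in.
48 × 6 = 288.00 sts.
Nearest multiple of 10: 290.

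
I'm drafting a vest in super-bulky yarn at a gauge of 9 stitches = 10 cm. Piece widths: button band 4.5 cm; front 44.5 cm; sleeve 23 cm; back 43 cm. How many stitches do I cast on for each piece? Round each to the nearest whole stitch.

Rate = 9/10 = 0.9 sts per cm.
button band: 4.5 × 0.9 = 4.05 → 4.
front: 44.5 × 0.9 = 40.05 → 40.
sleeve: 23 × 0.9 = 20.70 → 21.
back: 43 × 0.9 = 38.70 → 39.

button band 4; front 40; sleeve 21; back 39.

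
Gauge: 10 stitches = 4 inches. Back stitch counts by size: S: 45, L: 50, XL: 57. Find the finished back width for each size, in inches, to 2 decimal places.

S 18.00 inches; L 20.00 inches; XL 22.80 inches.

10/4 = 2.5 sts per in.
S: 45 / 2.5 = 18.000 → 18.00 in.
L: 50 / 2.5 = 20.000 → 20.00 in.
XL: 57 / 2.5 = 22.800 → 22.80 in.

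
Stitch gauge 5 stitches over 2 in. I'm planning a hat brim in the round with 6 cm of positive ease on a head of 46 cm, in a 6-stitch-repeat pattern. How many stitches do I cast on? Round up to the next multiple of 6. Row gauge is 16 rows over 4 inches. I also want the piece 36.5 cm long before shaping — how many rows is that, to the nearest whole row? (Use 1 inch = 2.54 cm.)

Cast on 54 stitches; work 57 rows.

Finished = 46 + 6 = 52 cm.
52 cm × 1/2.54 = 20.47 inches.
5/2 = 2.5 sts per in; 20.47 × 2.5 = 51.18 sts.
Next multiple of 6 → 54.
36.5 cm = 14.37 inches; × 4 = 57.48 → 57 rows.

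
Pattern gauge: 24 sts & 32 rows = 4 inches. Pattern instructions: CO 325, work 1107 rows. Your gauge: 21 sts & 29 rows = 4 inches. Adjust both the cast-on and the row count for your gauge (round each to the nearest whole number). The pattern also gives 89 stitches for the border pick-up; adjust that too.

Cast on 284 stitches; work 1003 rows; border pick-up 78 stitches.

Stitches: 325 × 21/24 = 284.38 → 284.
Rows: 1107 × 29/32 = 1003.22 → 1003.
border pick-up: 89 × 21/24 = 77.88 → 78.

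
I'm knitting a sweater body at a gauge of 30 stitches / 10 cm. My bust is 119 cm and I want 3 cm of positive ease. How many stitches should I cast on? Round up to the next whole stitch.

Finished = 119 + 3 = 122 cm.
30 / 10 = 3 sts per cm.
122.00 × 3 = 366.00 sts.

CO 366 sts.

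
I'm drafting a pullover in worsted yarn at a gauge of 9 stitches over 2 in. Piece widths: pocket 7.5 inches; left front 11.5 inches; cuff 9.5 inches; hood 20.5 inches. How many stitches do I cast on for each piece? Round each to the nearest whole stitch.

Rate = 9/2 = 4.5 sts per in.
pocket: 7.5 × 4.5 = 33.75 → 34.
left front: 11.5 × 4.5 = 51.75 → 52.
cuff: 9.5 × 4.5 = 42.75 → 43.
hood: 20.5 × 4.5 = 92.25 → 92.

pocket 34; left front 52; cuff 43; hood 92.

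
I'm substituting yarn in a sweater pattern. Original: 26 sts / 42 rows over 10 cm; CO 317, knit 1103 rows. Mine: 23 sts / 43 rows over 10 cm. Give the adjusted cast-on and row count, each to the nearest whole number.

Stitches: 317 × 23/26 = 280.42 → 280.
Rows: 1103 × 43/42 = 1129.26 → 1129.

Cast on 280 stitches; work 1129 rows.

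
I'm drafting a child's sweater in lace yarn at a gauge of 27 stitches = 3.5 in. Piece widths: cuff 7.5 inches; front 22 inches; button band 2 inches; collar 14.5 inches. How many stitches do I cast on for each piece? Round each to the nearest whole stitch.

cuff 58; front 170; button band 15; collar 112.

Rate = 27/3.5 = 7.714 sts per in.
cuff: 7.5 × 7.714 = 57.86 → 58.
front: 22 × 7.714 = 169.71 → 170.
button band: 2 × 7.714 = 15.43 → 15.
collar: 14.5 × 7.714 = 111.86 → 112.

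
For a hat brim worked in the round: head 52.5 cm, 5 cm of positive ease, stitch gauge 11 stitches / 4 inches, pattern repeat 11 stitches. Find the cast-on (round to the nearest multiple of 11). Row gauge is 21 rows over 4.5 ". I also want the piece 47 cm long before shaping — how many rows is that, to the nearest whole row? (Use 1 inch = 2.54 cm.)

Finished = 52.5 + 5 = 57.5 cm.
57.5 cm × 1/2.54 = 22.64 inches.
11/4 = 2.75 sts per in; 22.64 × 2.75 = 62.25 sts.
Nearest multiple of 11 → 66.
47 cm = 18.50 inches; × 4.667 = 86.35 → 86 rows.

Cast on 66 stitches; work 86 rows.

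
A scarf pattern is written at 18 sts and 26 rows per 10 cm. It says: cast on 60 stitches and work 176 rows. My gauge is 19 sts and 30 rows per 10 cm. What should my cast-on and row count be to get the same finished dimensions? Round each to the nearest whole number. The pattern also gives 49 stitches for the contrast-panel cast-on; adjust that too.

Stitches: 60 × 19/18 = 63.33 → 63.
Rows: 176 × 30/26 = 203.08 → 203.
contrast-panel cast-on: 49 × 19/18 = 51.72 → 52.

Cast on 63 stitches; work 203 rows; contrast-panel cast-on 52 stitches.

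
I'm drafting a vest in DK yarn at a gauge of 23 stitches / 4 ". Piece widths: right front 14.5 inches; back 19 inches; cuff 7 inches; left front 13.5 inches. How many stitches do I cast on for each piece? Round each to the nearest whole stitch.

right front 83; back 109; cuff 40; left front 78.

Rate = 23/4 = 5.75 sts per in.
right front: 14.5 × 5.75 = 83.38 → 83.
back: 19 × 5.75 = 109.25 → 109.
cuff: 7 × 5.75 = 40.25 → 40.
left front: 13.5 × 5.75 = 77.62 → 78.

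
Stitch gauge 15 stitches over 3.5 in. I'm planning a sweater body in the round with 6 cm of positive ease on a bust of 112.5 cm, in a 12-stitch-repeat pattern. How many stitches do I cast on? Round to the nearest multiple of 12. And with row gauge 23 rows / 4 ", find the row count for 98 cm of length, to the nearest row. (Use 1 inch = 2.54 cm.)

Cast on 204 stitches; work 222 rows.

Finished = 112.5 + 6 = 118.5 cm.
118.5 cm × 1/2.54 = 46.65 inches.
15/3.5 = 4.286 sts per in; 46.65 × 4.286 = 199.94 sts.
Nearest multiple of 12 → 204.
98 cm = 38.58 inches; × 5.75 = 221.85 → 222 rows.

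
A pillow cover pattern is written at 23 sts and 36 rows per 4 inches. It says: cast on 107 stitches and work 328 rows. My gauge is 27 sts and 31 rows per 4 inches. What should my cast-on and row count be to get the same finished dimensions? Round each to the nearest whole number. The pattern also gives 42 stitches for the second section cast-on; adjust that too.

Cast on 126 stitches; work 282 rows; second section cast-on 49 stitches.

Stitches: 107 × 27/23 = 125.61 → 126.
Rows: 328 × 31/36 = 282.44 → 282.
second section cast-on: 42 × 27/23 = 49.30 → 49.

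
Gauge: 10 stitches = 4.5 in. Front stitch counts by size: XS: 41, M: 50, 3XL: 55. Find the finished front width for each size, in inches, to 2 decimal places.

XS 18.45 inches; M 22.50 inches; 3XL 24.75 inches.

10/4.5 = 2.222 sts per in.
XS: 41 / 2.222 = 18.450 → 18.45 in.
M: 50 / 2.222 = 22.500 → 22.50 in.
3XL: 55 / 2.222 = 24.750 → 24.75 in.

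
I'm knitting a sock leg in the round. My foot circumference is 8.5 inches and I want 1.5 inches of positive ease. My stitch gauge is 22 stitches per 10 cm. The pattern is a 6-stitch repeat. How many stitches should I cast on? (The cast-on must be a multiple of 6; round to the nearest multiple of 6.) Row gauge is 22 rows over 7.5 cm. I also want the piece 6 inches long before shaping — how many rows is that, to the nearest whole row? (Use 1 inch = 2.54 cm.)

Cast on 54 stitches; work 45 rows.

Finished = 8.5 + 1.5 = 10 inches.
10 inches × 2.54 = 25.40 cm.
22/10 = 2.2 sts per cm; 25.40 × 2.2 = 55.88 sts.
Nearest multiple of 6 → 54.
6 inches = 15.24 cm; × 2.933 = 44.70 → 45 rows.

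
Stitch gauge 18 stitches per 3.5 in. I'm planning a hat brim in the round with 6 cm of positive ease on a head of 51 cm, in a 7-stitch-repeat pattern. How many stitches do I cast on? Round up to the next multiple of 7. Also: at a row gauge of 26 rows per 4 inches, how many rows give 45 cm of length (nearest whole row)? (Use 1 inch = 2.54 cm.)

Cast on 119 stitches; work 115 rows.

Finished = 51 + 6 = 57 cm.
57 cm × 1/2.54 = 22.44 inches.
18/3.5 = 5.143 sts per in; 22.44 × 5.143 = 115.41 sts.
Next multiple of 7 → 119.
45 cm = 17.72 inches; × 6.5 = 115.16 → 115 rows.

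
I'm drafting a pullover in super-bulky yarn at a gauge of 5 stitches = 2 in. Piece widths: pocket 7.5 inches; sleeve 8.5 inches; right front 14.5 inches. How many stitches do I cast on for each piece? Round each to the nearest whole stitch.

Rate = 5/2 = 2.5 sts per in.
pocket: 7.5 × 2.5 = 18.75 → 19.
sleeve: 8.5 × 2.5 = 21.25 → 21.
right front: 14.5 × 2.5 = 36.25 → 36.

pocket 19; sleeve 21; right front 36.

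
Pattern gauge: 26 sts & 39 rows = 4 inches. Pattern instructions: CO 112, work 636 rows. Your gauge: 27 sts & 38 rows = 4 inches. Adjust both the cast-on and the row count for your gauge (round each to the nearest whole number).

Cast on 116 stitches; work 620 rows.

Stitches: 112 × 27/26 = 116.31 → 116.
Rows: 636 × 38/39 = 619.69 → 620.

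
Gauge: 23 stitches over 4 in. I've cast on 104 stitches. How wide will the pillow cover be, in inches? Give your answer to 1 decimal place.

18.1 inches.

23 stitches / 4 inch = 5.75 stitches per inch.
104 / 5.75 = 18.09 inches.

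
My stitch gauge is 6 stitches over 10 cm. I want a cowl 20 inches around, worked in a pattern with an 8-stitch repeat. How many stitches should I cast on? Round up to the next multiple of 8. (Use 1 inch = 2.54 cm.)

CO 32 sts.

20 in = 20 × 2.54 = 50.80 cm.
6 / 10 = 0.6 sts/cm.
50.80 × 0.6 = 30.48 sts.
→ 32.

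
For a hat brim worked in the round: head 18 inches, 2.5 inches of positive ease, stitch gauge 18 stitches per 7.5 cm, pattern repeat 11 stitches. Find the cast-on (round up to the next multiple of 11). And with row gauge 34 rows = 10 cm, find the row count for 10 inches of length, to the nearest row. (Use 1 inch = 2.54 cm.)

Finished = 18 + 2.5 = 20.5 inches.
20.5 inches × 2.54 = 52.07 cm.
18/7.5 = 2.4 sts per cm; 52.07 × 2.4 = 124.97 sts.
Next multiple of 11 → 132.
10 inches = 25.40 cm; × 3.4 = 86.36 → 86 rows.

Cast on 132 stitches; work 86 rows.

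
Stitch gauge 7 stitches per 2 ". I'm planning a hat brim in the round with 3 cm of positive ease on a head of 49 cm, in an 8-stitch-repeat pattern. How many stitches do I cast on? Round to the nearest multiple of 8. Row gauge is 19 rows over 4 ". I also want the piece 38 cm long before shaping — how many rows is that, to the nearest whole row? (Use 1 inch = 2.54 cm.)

Finished = 49 + 3 = 52 cm.
52 cm × 1/2.54 = 20.47 inches.
7/2 = 3.5 sts per in; 20.47 × 3.5 = 71.65 sts.
Nearest multiple of 8 → 72.
38 cm = 14.96 inches; × 4.75 = 71.06 → 71 rows.

Cast on 72 stitches; work 71 rows.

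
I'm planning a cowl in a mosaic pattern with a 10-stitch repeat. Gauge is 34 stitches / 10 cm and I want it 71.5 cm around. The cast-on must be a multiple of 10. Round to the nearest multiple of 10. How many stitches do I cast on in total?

Cast on 240 stitches.

34 / 10 = 3.4 sts per cm.
71.5 × 3.4 = 243.10 sts.
Nearest multiple of 10: 240.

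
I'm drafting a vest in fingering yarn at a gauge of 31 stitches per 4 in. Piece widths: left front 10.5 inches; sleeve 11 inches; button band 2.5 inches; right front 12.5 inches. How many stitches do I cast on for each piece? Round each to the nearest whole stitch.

Rate = 31/4 = 7.75 sts per in.
left front: 10.5 × 7.75 = 81.38 → 81.
sleeve: 11 × 7.75 = 85.25 → 85.
button band: 2.5 × 7.75 = 19.38 → 19.
right front: 12.5 × 7.75 = 96.88 → 97.

left front 81; sleeve 85; button band 19; right front 97.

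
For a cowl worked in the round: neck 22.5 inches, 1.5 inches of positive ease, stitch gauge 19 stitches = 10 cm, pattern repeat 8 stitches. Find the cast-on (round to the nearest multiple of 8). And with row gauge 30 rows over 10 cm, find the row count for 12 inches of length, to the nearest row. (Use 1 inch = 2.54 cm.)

Finished = 22.5 + 1.5 = 24 inches.
24 inches × 2.54 = 60.96 cm.
19/10 = 1.9 sts per cm; 60.96 × 1.9 = 115.82 sts.
Nearest multiple of 8 → 112.
12 inches = 30.48 cm; × 3 = 91.44 → 91 rows.

Cast on 112 stitches; work 91 rows.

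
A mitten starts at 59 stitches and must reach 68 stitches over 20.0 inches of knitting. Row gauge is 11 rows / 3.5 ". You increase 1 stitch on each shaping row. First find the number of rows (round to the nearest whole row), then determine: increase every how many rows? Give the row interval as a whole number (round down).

Rows = 20.0 × 3.143 = 62.9 → 63 rows.
Stitches to add: 9 → 9 shaping rows (at 1 st each).
63 / 9 = 7.00 → every 7 rows.

Increase every 7th row.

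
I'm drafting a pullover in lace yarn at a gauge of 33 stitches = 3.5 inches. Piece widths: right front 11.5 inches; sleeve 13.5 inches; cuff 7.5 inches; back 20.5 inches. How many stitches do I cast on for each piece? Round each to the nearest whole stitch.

Rate = 33/3.5 = 9.429 sts per in.
right front: 11.5 × 9.429 = 108.43 → 108.
sleeve: 13.5 × 9.429 = 127.29 → 127.
cuff: 7.5 × 9.429 = 70.71 → 71.
back: 20.5 × 9.429 = 193.29 → 193.

right front 108; sleeve 127; cuff 71; back 193.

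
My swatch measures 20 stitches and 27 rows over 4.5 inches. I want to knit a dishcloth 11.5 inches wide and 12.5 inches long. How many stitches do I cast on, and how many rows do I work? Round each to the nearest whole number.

Cast on 51 stitches and work 75 rows.

Stitch gauge = 20/4.5 = 4.444 sts/in; 11.5 × 4.444 = 51.11 → 51 sts.
Row gauge = 27/4.5 = 6 rows/in; 12.5 × 6 = 75.00 → 75 rows.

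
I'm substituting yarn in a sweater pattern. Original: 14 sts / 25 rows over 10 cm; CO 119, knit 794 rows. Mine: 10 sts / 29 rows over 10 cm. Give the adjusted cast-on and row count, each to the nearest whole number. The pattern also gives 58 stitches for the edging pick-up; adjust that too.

Cast on 85 stitches; work 921 rows; edging pick-up 41 stitches.

Stitches: 119 × 10/14 = 85.00 → 85.
Rows: 794 × 29/25 = 921.04 → 921.
edging pick-up: 58 × 10/14 = 41.43 → 41.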